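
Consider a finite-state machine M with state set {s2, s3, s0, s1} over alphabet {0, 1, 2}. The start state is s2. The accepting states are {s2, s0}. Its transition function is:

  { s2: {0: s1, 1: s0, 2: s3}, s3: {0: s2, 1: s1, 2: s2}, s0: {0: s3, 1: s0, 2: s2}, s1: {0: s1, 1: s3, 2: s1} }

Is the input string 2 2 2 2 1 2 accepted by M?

start at s2
read '2': s2 → s3
read '2': s3 → s2
read '2': s2 → s3
read '2': s3 → s2
read '1': s2 → s0
read '2': s0 → s2
End state s2 is accepting.

Yes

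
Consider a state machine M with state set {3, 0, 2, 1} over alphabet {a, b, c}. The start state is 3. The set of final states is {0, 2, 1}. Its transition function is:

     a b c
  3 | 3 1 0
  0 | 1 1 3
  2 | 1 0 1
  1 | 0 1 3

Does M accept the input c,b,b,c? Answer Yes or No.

No

start at 3
read 'c': 3 → 0
read 'b': 0 → 1
read 'b': 1 → 1
read 'c': 1 → 3
End state 3 is not accepting.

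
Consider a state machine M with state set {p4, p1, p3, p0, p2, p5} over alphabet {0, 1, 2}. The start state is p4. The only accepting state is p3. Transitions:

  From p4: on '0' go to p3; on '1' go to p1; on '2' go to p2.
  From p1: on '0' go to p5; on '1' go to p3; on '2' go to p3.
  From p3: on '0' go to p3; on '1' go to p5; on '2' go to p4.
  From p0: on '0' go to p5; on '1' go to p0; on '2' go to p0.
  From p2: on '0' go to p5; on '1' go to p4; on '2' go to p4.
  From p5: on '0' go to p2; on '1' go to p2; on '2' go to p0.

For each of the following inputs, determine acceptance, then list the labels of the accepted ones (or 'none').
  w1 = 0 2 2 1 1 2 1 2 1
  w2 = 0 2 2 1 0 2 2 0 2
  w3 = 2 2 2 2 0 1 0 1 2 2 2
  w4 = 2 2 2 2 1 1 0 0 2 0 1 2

w1: p4 → p3 → p4 → p2 → p4 → p1 → p3 → p5 → p0 → p0  → end p0, rejected
w2: p4 → p3 → p4 → p2 → p4 → p3 → p4 → p2 → p5 → p0  → end p0, rejected
w3: p4 → p2 → p4 → p2 → p4 → p3 → p5 → p2 → p4 → p2 → p4 → p2  → end p2, rejected
w4: p4 → p2 → p4 → p2 → p4 → p1 → p3 → p3 → p3 → p4 → p3 → p5 → p0  → end p0, rejected

none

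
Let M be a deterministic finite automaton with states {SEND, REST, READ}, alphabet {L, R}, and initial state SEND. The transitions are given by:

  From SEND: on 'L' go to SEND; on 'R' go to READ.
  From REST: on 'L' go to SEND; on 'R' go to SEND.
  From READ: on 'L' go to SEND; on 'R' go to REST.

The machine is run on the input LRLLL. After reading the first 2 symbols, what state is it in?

READ

Trace: SEND -L-> SEND -R-> READ
After 2 symbols: READ.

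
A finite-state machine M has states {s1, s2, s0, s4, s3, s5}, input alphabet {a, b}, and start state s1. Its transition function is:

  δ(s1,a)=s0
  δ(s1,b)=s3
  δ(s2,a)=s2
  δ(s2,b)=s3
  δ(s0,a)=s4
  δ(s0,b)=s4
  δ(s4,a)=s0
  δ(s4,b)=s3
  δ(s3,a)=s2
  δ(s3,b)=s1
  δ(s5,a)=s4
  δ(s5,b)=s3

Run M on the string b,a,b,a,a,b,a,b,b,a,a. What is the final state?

s4

s1 → s3 → s2 → s3 → s2 → s2 → s3 → s2 → s3 → s1 → s0 → s4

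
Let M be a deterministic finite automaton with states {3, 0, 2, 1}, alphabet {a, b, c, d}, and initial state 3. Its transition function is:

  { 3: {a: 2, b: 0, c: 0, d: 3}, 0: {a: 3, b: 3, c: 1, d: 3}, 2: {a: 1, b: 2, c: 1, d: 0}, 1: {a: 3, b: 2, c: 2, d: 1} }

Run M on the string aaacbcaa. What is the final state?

3 → 2 → 1 → 3 → 0 → 3 → 0 → 3 → 2

2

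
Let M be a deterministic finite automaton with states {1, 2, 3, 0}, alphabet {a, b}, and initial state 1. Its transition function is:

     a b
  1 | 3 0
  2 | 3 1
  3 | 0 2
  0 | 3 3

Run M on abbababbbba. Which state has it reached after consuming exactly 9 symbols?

0

Trace: 1 -a-> 3 -b-> 2 -b-> 1 -a-> 3 -b-> 2 -a-> 3 -b-> 2 -b-> 1 -b-> 0
After 9 symbols: 0.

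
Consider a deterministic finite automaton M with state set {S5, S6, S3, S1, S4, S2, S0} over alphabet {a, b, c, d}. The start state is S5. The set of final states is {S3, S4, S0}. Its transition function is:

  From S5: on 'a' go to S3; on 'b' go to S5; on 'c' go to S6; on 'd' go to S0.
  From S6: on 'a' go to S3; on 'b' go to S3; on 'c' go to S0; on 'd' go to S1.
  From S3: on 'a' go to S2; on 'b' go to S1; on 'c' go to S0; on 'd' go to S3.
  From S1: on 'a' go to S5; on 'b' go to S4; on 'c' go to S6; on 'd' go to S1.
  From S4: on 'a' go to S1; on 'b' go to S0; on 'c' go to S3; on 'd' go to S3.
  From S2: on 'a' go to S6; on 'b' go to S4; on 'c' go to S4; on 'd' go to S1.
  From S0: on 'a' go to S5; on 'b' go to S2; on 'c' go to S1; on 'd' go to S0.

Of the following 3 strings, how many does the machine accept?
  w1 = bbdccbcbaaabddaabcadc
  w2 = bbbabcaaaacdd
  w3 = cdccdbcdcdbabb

w1: Trace: S5 -b-> S5 -b-> S5 -d-> S0 -c-> S1 -c-> S6 -b-> S3 -c-> S0 -b-> S2 -a-> S6 -a-> S3 -a-> S2 -b-> S4 -d-> S3 -d-> S3 -a-> S2 -a-> S6 -b-> S3 -c-> S0 -a-> S5 -d-> S0 -c-> S1  → end S1, rejected
w2: Trace: S5 -b-> S5 -b-> S5 -b-> S5 -a-> S3 -b-> S1 -c-> S6 -a-> S3 -a-> S2 -a-> S6 -a-> S3 -c-> S0 -d-> S0 -d-> S0  → end S0, accepted
w3: Trace: S5 -c-> S6 -d-> S1 -c-> S6 -c-> S0 -d-> S0 -b-> S2 -c-> S4 -d-> S3 -c-> S0 -d-> S0 -b-> S2 -a-> S6 -b-> S3 -b-> S1  → end S1, rejected

1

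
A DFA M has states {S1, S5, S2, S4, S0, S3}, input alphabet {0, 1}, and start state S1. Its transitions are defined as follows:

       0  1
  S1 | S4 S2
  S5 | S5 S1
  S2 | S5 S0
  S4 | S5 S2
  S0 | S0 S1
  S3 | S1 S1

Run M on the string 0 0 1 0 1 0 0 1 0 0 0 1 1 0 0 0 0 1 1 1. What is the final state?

start at S1
read '0': S1 → S4
read '0': S4 → S5
read '1': S5 → S1
read '0': S1 → S4
read '1': S4 → S2
read '0': S2 → S5
read '0': S5 → S5
read '1': S5 → S1
read '0': S1 → S4
read '0': S4 → S5
read '0': S5 → S5
read '1': S5 → S1
read '1': S1 → S2
read '0': S2 → S5
read '0': S5 → S5
read '0': S5 → S5
read '0': S5 → S5
read '1': S5 → S1
read '1': S1 → S2
read '1': S2 → S0

S0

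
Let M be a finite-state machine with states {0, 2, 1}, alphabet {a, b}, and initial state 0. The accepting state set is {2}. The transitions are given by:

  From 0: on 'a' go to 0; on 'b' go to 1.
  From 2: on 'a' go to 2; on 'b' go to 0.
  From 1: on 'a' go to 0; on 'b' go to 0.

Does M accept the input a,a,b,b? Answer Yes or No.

0 → 0 → 0 → 1 → 0
End state 0 is not accepting.

No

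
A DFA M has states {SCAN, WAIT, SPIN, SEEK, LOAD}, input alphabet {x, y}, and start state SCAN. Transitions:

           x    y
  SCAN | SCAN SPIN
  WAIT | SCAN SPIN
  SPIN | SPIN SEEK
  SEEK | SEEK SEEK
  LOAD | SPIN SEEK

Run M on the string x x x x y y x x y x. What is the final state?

SCAN → SCAN → SCAN → SCAN → SCAN → SPIN → SEEK → SEEK → SEEK → SEEK → SEEK

SEEK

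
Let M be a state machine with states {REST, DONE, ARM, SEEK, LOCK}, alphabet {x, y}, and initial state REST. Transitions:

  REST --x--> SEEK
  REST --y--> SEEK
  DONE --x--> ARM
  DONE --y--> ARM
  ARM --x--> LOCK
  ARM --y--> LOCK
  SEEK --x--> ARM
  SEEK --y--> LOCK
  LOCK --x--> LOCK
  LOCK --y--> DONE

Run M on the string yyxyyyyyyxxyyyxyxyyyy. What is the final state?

LOCK

Trace: REST -y-> SEEK -y-> LOCK -x-> LOCK -y-> DONE -y-> ARM -y-> LOCK -y-> DONE -y-> ARM -y-> LOCK -x-> LOCK -x-> LOCK -y-> DONE -y-> ARM -y-> LOCK -x-> LOCK -y-> DONE -x-> ARM -y-> LOCK -y-> DONE -y-> ARM -y-> LOCK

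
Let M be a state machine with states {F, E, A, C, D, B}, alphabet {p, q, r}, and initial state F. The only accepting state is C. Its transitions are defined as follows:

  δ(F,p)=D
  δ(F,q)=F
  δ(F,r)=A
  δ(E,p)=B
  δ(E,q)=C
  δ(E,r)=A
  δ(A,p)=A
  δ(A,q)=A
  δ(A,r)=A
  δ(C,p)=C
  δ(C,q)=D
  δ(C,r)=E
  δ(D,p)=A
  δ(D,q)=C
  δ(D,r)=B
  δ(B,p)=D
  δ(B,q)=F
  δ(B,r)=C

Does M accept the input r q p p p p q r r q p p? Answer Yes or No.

F → A → A → A → A → A → A → A → A → A → A → A → A
End state A is not accepting.

No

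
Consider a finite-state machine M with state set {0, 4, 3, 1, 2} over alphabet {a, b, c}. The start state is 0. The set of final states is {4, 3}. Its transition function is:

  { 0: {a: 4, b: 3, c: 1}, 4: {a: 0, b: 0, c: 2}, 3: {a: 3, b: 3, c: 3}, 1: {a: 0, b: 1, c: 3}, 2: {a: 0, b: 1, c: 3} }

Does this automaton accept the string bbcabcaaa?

Yes

start at 0
read 'b': 0 → 3
read 'b': 3 → 3
read 'c': 3 → 3
read 'a': 3 → 3
read 'b': 3 → 3
read 'c': 3 → 3
read 'a': 3 → 3
read 'a': 3 → 3
read 'a': 3 → 3
End state 3 is accepting.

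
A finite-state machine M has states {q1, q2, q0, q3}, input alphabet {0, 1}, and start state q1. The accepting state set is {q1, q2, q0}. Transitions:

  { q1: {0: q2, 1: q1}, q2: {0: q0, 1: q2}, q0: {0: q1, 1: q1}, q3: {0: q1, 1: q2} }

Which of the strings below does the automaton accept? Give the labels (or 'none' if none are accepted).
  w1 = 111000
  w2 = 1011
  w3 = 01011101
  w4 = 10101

w1, w2, w3, w4

w1:
  start at q1
  read '1': q1 → q1
  read '1': q1 → q1
  read '1': q1 → q1
  read '0': q1 → q2
  read '0': q2 → q0
  read '0': q0 → q1
  end q1, accepted
w2:
  start at q1
  read '1': q1 → q1
  read '0': q1 → q2
  read '1': q2 → q2
  read '1': q2 → q2
  end q2, accepted
w3:
  start at q1
  read '0': q1 → q2
  read '1': q2 → q2
  read '0': q2 → q0
  read '1': q0 → q1
  read '1': q1 → q1
  read '1': q1 → q1
  read '0': q1 → q2
  read '1': q2 → q2
  end q2, accepted
w4:
  start at q1
  read '1': q1 → q1
  read '0': q1 → q2
  read '1': q2 → q2
  read '0': q2 → q0
  read '1': q0 → q1
  end q1, accepted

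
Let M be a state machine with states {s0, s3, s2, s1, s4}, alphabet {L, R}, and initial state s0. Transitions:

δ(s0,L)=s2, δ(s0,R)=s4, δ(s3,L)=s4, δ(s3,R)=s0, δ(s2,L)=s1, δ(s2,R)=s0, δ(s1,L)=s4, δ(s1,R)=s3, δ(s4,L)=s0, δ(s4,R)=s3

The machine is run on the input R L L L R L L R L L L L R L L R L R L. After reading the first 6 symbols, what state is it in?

s0 → s4 → s0 → s2 → s1 → s3 → s4
After 6 symbols: s4.

s4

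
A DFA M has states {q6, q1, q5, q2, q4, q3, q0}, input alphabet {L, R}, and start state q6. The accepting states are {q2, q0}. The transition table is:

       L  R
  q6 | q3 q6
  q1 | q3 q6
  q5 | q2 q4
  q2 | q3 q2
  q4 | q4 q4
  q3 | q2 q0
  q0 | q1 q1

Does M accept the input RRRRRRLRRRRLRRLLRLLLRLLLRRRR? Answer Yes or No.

Yes

Trace: q6 -R-> q6 -R-> q6 -R-> q6 -R-> q6 -R-> q6 -R-> q6 -L-> q3 -R-> q0 -R-> q1 -R-> q6 -R-> q6 -L-> q3 -R-> q0 -R-> q1 -L-> q3 -L-> q2 -R-> q2 -L-> q3 -L-> q2 -L-> q3 -R-> q0 -L-> q1 -L-> q3 -L-> q2 -R-> q2 -R-> q2 -R-> q2 -R-> q2
End state q2 is accepting.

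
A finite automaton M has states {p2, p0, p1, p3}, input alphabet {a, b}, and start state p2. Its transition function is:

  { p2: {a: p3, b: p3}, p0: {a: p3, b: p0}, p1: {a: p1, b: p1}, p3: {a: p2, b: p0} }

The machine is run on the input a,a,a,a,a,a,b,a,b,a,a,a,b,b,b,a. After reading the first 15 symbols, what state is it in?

p0

start at p2
read 'a': p2 → p3
read 'a': p3 → p2
read 'a': p2 → p3
read 'a': p3 → p2
read 'a': p2 → p3
read 'a': p3 → p2
read 'b': p2 → p3
read 'a': p3 → p2
read 'b': p2 → p3
read 'a': p3 → p2
read 'a': p2 → p3
read 'a': p3 → p2
read 'b': p2 → p3
read 'b': p3 → p0
read 'b': p0 → p0
After 15 symbols: p0.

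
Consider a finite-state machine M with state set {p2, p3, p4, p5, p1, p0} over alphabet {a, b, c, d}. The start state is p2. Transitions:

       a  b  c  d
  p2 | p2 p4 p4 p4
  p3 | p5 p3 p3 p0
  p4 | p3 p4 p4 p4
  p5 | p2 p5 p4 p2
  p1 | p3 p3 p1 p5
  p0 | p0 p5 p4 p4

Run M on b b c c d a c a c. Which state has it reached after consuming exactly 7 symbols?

p3

p2 → p4 → p4 → p4 → p4 → p4 → p3 → p3
After 7 symbols: p3.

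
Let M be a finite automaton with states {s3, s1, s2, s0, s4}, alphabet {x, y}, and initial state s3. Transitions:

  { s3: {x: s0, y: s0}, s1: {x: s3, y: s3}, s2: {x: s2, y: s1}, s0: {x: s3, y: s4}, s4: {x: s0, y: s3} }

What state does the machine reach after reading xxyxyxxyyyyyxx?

s3 → s0 → s3 → s0 → s3 → s0 → s3 → s0 → s4 → s3 → s0 → s4 → s3 → s0 → s3

s3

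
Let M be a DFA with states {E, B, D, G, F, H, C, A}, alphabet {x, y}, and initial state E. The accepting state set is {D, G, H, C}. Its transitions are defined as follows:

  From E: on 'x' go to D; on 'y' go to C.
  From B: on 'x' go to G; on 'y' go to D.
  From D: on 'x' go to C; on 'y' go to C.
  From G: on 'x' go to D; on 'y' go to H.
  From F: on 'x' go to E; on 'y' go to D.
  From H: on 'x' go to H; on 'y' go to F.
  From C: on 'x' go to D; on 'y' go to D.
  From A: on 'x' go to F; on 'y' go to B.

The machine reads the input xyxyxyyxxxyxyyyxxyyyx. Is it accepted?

Yes

Trace: E -x-> D -y-> C -x-> D -y-> C -x-> D -y-> C -y-> D -x-> C -x-> D -x-> C -y-> D -x-> C -y-> D -y-> C -y-> D -x-> C -x-> D -y-> C -y-> D -y-> C -x-> D
End state D is accepting.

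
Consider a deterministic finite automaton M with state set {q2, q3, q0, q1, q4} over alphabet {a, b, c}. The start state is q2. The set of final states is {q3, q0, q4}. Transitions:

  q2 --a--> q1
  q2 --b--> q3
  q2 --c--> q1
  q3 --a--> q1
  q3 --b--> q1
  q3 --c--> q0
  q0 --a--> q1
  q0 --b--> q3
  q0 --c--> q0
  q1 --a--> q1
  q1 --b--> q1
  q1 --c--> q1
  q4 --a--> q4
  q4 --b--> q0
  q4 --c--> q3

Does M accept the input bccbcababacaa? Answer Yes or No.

No

q2 → q3 → q0 → q0 → q3 → q0 → q1 → q1 → q1 → q1 → q1 → q1 → q1 → q1
End state q1 is not accepting.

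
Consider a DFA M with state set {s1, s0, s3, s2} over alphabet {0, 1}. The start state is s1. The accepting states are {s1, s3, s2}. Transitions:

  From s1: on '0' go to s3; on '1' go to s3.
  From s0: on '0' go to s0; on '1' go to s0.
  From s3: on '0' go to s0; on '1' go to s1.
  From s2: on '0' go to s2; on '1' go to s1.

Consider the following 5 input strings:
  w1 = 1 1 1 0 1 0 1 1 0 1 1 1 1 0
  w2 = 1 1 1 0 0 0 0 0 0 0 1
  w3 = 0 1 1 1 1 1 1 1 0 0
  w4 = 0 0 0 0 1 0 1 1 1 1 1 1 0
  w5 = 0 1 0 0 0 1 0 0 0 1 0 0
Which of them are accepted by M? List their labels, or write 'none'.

w1: s1 → s3 → s1 → s3 → s0 → s0 → s0 → s0 → s0 → s0 → s0 → s0 → s0 → s0 → s0  → end s0, rejected
w2: s1 → s3 → s1 → s3 → s0 → s0 → s0 → s0 → s0 → s0 → s0 → s0  → end s0, rejected
w3: s1 → s3 → s1 → s3 → s1 → s3 → s1 → s3 → s1 → s3 → s0  → end s0, rejected
w4: s1 → s3 → s0 → s0 → s0 → s0 → s0 → s0 → s0 → s0 → s0 → s0 → s0 → s0  → end s0, rejected
w5: s1 → s3 → s1 → s3 → s0 → s0 → s0 → s0 → s0 → s0 → s0 → s0 → s0  → end s0, rejected

none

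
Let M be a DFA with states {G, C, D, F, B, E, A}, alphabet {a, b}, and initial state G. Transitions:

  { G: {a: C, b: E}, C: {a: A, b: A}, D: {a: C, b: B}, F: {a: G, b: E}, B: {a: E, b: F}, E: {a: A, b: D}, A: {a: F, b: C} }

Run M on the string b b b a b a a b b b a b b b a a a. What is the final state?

G

start at G
read 'b': G → E
read 'b': E → D
read 'b': D → B
read 'a': B → E
read 'b': E → D
read 'a': D → C
read 'a': C → A
read 'b': A → C
read 'b': C → A
read 'b': A → C
read 'a': C → A
read 'b': A → C
read 'b': C → A
read 'b': A → C
read 'a': C → A
read 'a': A → F
read 'a': F → G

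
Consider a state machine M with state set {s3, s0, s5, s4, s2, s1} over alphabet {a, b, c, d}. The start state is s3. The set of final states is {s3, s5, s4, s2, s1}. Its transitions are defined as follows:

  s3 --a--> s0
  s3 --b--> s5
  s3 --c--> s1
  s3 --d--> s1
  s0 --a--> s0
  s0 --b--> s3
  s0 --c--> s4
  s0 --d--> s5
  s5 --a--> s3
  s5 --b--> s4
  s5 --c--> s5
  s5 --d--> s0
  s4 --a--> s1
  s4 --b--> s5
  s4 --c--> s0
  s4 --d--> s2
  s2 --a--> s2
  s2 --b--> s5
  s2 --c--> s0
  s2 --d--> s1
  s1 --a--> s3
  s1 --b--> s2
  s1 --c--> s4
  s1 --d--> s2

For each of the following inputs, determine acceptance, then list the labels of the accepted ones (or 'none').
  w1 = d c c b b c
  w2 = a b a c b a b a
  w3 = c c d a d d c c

w1:
  start at s3
  read 'd': s3 → s1
  read 'c': s1 → s4
  read 'c': s4 → s0
  read 'b': s0 → s3
  read 'b': s3 → s5
  read 'c': s5 → s5
  end s5, accepted
w2:
  start at s3
  read 'a': s3 → s0
  read 'b': s0 → s3
  read 'a': s3 → s0
  read 'c': s0 → s4
  read 'b': s4 → s5
  read 'a': s5 → s3
  read 'b': s3 → s5
  read 'a': s5 → s3
  end s3, accepted
w3:
  start at s3
  read 'c': s3 → s1
  read 'c': s1 → s4
  read 'd': s4 → s2
  read 'a': s2 → s2
  read 'd': s2 → s1
  read 'd': s1 → s2
  read 'c': s2 → s0
  read 'c': s0 → s4
  end s4, accepted

w1, w2, w3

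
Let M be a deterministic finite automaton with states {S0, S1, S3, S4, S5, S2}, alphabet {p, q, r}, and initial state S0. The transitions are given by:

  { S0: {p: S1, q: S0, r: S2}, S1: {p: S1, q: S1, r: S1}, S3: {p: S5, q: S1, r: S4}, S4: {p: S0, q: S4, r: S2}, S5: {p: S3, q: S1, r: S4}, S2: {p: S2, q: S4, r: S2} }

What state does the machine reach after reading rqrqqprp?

S0 → S2 → S4 → S2 → S4 → S4 → S0 → S2 → S2

S2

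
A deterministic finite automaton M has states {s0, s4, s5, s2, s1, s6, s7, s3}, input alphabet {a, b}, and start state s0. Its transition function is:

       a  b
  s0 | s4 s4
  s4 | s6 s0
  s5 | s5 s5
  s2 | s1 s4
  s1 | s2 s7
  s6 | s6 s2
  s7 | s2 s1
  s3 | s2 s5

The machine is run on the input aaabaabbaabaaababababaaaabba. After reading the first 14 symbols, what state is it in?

start at s0
read 'a': s0 → s4
read 'a': s4 → s6
read 'a': s6 → s6
read 'b': s6 → s2
read 'a': s2 → s1
read 'a': s1 → s2
read 'b': s2 → s4
read 'b': s4 → s0
read 'a': s0 → s4
read 'a': s4 → s6
read 'b': s6 → s2
read 'a': s2 → s1
read 'a': s1 → s2
read 'a': s2 → s1
After 14 symbols: s1.

s1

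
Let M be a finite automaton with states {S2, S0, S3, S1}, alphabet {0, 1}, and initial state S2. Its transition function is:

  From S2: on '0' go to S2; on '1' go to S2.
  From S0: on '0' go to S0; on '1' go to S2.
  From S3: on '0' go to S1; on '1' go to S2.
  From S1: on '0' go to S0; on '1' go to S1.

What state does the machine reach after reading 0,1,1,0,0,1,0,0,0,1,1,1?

S2 → S2 → S2 → S2 → S2 → S2 → S2 → S2 → S2 → S2 → S2 → S2 → S2

S2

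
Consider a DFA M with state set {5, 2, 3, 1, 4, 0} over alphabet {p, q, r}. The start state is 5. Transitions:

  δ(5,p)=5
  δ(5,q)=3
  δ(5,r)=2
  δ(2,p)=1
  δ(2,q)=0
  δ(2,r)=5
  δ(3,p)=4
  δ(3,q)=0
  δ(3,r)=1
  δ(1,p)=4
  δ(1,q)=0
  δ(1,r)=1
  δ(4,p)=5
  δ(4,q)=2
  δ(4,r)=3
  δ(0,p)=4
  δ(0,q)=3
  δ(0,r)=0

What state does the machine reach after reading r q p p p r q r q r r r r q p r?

5 → 2 → 0 → 4 → 5 → 5 → 2 → 0 → 0 → 3 → 1 → 1 → 1 → 1 → 0 → 4 → 3

3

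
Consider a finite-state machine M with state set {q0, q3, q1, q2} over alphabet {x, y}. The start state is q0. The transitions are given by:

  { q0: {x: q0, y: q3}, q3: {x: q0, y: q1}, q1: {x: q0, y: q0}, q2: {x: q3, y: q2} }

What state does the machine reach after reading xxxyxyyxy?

q3

start at q0
read 'x': q0 → q0
read 'x': q0 → q0
read 'x': q0 → q0
read 'y': q0 → q3
read 'x': q3 → q0
read 'y': q0 → q3
read 'y': q3 → q1
read 'x': q1 → q0
read 'y': q0 → q3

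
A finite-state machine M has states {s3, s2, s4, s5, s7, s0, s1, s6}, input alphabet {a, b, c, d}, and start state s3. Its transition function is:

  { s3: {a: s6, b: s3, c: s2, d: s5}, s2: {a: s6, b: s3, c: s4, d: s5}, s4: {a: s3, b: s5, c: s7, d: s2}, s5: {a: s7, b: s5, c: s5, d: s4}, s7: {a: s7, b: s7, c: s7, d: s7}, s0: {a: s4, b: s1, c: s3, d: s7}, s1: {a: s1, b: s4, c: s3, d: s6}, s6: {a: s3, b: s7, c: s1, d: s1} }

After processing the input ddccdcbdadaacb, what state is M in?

Trace: s3 -d-> s5 -d-> s4 -c-> s7 -c-> s7 -d-> s7 -c-> s7 -b-> s7 -d-> s7 -a-> s7 -d-> s7 -a-> s7 -a-> s7 -c-> s7 -b-> s7

s7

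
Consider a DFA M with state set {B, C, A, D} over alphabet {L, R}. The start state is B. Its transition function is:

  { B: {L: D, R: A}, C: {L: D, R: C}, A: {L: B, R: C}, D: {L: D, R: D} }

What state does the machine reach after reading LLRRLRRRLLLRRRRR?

B → D → D → D → D → D → D → D → D → D → D → D → D → D → D → D → D

D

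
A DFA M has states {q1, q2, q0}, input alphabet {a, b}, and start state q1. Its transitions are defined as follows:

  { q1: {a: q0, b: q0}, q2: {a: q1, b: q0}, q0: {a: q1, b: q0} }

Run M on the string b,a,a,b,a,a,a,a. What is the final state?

q0

start at q1
read 'b': q1 → q0
read 'a': q0 → q1
read 'a': q1 → q0
read 'b': q0 → q0
read 'a': q0 → q1
read 'a': q1 → q0
read 'a': q0 → q1
read 'a': q1 → q0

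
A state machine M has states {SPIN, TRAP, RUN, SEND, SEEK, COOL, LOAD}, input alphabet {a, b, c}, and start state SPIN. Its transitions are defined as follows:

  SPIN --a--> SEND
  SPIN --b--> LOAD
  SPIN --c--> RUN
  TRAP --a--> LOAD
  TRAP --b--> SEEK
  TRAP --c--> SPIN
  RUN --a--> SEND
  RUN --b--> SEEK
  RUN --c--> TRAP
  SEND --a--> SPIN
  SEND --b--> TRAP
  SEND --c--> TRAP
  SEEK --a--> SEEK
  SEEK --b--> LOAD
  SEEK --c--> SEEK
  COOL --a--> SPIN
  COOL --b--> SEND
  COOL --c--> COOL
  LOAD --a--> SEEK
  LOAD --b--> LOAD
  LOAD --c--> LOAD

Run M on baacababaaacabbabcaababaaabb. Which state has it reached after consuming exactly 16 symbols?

SPIN → LOAD → SEEK → SEEK → SEEK → SEEK → LOAD → SEEK → LOAD → SEEK → SEEK → SEEK → SEEK → SEEK → LOAD → LOAD → SEEK
After 16 symbols: SEEK.

SEEK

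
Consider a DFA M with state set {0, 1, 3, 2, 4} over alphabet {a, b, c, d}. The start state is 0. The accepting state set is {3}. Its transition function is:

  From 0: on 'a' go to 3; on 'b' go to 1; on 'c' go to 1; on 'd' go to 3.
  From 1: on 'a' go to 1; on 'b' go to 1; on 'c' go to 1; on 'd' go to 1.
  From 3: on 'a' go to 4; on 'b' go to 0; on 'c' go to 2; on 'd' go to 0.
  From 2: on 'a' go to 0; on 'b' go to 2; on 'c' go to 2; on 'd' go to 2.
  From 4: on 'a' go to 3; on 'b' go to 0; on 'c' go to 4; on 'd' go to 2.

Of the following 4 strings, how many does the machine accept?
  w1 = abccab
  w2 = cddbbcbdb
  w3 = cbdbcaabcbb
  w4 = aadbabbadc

w1: 0 → 3 → 0 → 1 → 1 → 1 → 1  → end 1, rejected
w2: 0 → 1 → 1 → 1 → 1 → 1 → 1 → 1 → 1 → 1  → end 1, rejected
w3: 0 → 1 → 1 → 1 → 1 → 1 → 1 → 1 → 1 → 1 → 1 → 1  → end 1, rejected
w4: 0 → 3 → 4 → 2 → 2 → 0 → 1 → 1 → 1 → 1 → 1  → end 1, rejected

0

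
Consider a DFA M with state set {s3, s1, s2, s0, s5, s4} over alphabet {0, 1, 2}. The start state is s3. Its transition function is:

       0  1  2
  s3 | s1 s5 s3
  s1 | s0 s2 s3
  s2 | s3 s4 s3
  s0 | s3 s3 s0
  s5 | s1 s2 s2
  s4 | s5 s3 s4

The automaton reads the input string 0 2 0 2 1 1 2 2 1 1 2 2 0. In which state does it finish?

s1

s3 → s1 → s3 → s1 → s3 → s5 → s2 → s3 → s3 → s5 → s2 → s3 → s3 → s1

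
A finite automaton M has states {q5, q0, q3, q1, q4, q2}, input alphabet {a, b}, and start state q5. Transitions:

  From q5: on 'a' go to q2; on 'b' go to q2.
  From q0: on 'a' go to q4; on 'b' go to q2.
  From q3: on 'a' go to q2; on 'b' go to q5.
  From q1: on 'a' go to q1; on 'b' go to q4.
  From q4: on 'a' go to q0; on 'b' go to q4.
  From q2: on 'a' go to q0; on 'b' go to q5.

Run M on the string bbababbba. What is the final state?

Trace: q5 -b-> q2 -b-> q5 -a-> q2 -b-> q5 -a-> q2 -b-> q5 -b-> q2 -b-> q5 -a-> q2

q2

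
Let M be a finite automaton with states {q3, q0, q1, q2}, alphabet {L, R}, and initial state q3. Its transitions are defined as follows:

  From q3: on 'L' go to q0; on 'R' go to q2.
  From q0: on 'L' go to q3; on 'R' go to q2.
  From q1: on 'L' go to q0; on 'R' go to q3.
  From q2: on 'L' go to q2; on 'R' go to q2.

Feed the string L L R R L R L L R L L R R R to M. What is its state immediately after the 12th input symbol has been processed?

q2

q3 → q0 → q3 → q2 → q2 → q2 → q2 → q2 → q2 → q2 → q2 → q2 → q2
After 12 symbols: q2.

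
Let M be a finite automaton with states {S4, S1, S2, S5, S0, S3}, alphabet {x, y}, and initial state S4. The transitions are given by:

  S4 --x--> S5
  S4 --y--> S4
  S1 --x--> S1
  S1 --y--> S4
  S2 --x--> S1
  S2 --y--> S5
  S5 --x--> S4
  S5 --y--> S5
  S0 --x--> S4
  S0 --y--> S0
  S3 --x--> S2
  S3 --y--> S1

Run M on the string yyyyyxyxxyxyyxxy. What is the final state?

S4

Trace: S4 -y-> S4 -y-> S4 -y-> S4 -y-> S4 -y-> S4 -x-> S5 -y-> S5 -x-> S4 -x-> S5 -y-> S5 -x-> S4 -y-> S4 -y-> S4 -x-> S5 -x-> S4 -y-> S4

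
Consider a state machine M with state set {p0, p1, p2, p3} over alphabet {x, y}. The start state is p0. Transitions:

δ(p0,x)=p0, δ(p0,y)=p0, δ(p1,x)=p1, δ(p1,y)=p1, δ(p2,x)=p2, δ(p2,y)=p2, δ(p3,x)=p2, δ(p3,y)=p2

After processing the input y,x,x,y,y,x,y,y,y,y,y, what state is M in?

p0

start at p0
read 'y': p0 → p0
read 'x': p0 → p0
read 'x': p0 → p0
read 'y': p0 → p0
read 'y': p0 → p0
read 'x': p0 → p0
read 'y': p0 → p0
read 'y': p0 → p0
read 'y': p0 → p0
read 'y': p0 → p0
read 'y': p0 → p0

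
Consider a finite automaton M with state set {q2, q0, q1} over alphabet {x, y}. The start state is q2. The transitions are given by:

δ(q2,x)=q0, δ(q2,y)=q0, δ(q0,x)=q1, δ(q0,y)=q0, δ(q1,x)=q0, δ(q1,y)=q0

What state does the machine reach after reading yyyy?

q0

start at q2
read 'y': q2 → q0
read 'y': q0 → q0
read 'y': q0 → q0
read 'y': q0 → q0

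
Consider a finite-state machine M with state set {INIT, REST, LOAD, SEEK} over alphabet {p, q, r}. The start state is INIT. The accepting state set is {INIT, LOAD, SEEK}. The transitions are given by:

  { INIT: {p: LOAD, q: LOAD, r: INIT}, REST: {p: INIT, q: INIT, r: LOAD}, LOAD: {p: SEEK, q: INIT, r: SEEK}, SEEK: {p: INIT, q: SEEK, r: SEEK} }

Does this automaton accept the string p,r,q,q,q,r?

Trace: INIT -p-> LOAD -r-> SEEK -q-> SEEK -q-> SEEK -q-> SEEK -r-> SEEK
End state SEEK is accepting.

Yes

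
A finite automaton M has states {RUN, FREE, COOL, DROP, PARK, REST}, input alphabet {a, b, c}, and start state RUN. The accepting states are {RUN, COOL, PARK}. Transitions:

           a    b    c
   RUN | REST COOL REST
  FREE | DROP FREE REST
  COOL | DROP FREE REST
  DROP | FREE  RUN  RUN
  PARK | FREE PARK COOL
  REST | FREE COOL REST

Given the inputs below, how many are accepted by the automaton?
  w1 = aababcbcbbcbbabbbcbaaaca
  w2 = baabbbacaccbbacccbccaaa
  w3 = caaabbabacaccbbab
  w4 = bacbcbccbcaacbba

w1: Trace: RUN -a-> REST -a-> FREE -b-> FREE -a-> DROP -b-> RUN -c-> REST -b-> COOL -c-> REST -b-> COOL -b-> FREE -c-> REST -b-> COOL -b-> FREE -a-> DROP -b-> RUN -b-> COOL -b-> FREE -c-> REST -b-> COOL -a-> DROP -a-> FREE -a-> DROP -c-> RUN -a-> REST  → end REST, rejected
w2: Trace: RUN -b-> COOL -a-> DROP -a-> FREE -b-> FREE -b-> FREE -b-> FREE -a-> DROP -c-> RUN -a-> REST -c-> REST -c-> REST -b-> COOL -b-> FREE -a-> DROP -c-> RUN -c-> REST -c-> REST -b-> COOL -c-> REST -c-> REST -a-> FREE -a-> DROP -a-> FREE  → end FREE, rejected
w3: Trace: RUN -c-> REST -a-> FREE -a-> DROP -a-> FREE -b-> FREE -b-> FREE -a-> DROP -b-> RUN -a-> REST -c-> REST -a-> FREE -c-> REST -c-> REST -b-> COOL -b-> FREE -a-> DROP -b-> RUN  → end RUN, accepted
w4: Trace: RUN -b-> COOL -a-> DROP -c-> RUN -b-> COOL -c-> REST -b-> COOL -c-> REST -c-> REST -b-> COOL -c-> REST -a-> FREE -a-> DROP -c-> RUN -b-> COOL -b-> FREE -a-> DROP  → end DROP, rejected

1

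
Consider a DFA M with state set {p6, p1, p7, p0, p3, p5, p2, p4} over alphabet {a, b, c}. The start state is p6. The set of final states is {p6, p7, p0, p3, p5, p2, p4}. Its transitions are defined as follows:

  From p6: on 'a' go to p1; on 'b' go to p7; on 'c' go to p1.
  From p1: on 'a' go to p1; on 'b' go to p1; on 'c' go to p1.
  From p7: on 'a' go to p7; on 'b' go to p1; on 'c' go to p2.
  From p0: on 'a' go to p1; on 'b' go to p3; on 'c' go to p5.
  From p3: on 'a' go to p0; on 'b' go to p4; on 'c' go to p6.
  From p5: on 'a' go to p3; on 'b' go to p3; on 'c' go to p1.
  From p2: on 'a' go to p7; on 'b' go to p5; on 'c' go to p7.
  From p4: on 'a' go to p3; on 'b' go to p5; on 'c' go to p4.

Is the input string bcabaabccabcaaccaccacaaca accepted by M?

Trace: p6 -b-> p7 -c-> p2 -a-> p7 -b-> p1 -a-> p1 -a-> p1 -b-> p1 -c-> p1 -c-> p1 -a-> p1 -b-> p1 -c-> p1 -a-> p1 -a-> p1 -c-> p1 -c-> p1 -a-> p1 -c-> p1 -c-> p1 -a-> p1 -c-> p1 -a-> p1 -a-> p1 -c-> p1 -a-> p1
End state p1 is not accepting.

No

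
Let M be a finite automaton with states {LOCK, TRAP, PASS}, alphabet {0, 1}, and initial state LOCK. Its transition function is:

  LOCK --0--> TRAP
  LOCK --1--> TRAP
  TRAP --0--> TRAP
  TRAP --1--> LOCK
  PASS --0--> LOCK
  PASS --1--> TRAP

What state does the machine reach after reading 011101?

Trace: LOCK -0-> TRAP -1-> LOCK -1-> TRAP -1-> LOCK -0-> TRAP -1-> LOCK

LOCK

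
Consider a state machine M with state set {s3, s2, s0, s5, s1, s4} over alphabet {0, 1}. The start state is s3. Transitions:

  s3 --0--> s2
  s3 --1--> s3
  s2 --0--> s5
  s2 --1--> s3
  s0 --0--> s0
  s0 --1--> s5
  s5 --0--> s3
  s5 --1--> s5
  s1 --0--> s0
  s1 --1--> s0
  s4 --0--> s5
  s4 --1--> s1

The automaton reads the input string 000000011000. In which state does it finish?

Trace: s3 -0-> s2 -0-> s5 -0-> s3 -0-> s2 -0-> s5 -0-> s3 -0-> s2 -1-> s3 -1-> s3 -0-> s2 -0-> s5 -0-> s3

s3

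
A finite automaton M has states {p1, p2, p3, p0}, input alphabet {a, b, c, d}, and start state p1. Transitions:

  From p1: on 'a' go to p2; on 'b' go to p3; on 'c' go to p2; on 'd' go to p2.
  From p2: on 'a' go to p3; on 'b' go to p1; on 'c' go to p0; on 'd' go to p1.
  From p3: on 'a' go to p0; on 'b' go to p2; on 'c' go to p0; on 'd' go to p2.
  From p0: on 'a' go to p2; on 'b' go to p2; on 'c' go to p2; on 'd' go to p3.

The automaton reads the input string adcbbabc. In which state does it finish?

p1 → p2 → p1 → p2 → p1 → p3 → p0 → p2 → p0

p0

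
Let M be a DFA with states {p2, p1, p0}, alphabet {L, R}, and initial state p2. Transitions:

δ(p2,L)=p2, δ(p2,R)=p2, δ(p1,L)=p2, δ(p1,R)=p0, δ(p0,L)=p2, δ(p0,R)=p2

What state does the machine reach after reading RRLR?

p2

Trace: p2 -R-> p2 -R-> p2 -L-> p2 -R-> p2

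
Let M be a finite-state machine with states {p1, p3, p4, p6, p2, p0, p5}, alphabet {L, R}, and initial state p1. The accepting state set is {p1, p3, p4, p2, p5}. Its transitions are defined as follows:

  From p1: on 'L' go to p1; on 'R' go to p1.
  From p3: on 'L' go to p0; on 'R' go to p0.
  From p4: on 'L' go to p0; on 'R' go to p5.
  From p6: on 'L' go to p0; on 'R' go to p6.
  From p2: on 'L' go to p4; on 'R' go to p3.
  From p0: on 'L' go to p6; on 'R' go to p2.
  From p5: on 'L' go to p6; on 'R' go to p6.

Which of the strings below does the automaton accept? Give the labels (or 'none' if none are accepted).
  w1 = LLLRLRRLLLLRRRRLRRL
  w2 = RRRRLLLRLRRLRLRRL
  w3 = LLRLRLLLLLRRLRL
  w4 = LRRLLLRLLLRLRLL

w1: p1 → p1 → p1 → p1 → p1 → p1 → p1 → p1 → p1 → p1 → p1 → p1 → p1 → p1 → p1 → p1 → p1 → p1 → p1 → p1  → end p1, accepted
w2: p1 → p1 → p1 → p1 → p1 → p1 → p1 → p1 → p1 → p1 → p1 → p1 → p1 → p1 → p1 → p1 → p1 → p1  → end p1, accepted
w3: p1 → p1 → p1 → p1 → p1 → p1 → p1 → p1 → p1 → p1 → p1 → p1 → p1 → p1 → p1 → p1  → end p1, accepted
w4: p1 → p1 → p1 → p1 → p1 → p1 → p1 → p1 → p1 → p1 → p1 → p1 → p1 → p1 → p1 → p1  → end p1, accepted

w1, w2, w3, w4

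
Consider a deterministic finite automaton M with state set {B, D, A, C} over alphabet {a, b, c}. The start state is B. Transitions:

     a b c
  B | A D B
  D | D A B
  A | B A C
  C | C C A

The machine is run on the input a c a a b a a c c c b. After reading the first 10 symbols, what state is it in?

A

start at B
read 'a': B → A
read 'c': A → C
read 'a': C → C
read 'a': C → C
read 'b': C → C
read 'a': C → C
read 'a': C → C
read 'c': C → A
read 'c': A → C
read 'c': C → A
After 10 symbols: A.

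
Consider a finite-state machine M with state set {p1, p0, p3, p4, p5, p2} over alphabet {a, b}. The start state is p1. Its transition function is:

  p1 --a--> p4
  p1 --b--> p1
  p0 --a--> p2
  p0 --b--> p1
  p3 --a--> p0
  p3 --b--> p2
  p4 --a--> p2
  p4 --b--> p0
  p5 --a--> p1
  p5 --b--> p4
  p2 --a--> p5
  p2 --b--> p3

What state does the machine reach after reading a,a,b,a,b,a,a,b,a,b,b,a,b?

start at p1
read 'a': p1 → p4
read 'a': p4 → p2
read 'b': p2 → p3
read 'a': p3 → p0
read 'b': p0 → p1
read 'a': p1 → p4
read 'a': p4 → p2
read 'b': p2 → p3
read 'a': p3 → p0
read 'b': p0 → p1
read 'b': p1 → p1
read 'a': p1 → p4
read 'b': p4 → p0

p0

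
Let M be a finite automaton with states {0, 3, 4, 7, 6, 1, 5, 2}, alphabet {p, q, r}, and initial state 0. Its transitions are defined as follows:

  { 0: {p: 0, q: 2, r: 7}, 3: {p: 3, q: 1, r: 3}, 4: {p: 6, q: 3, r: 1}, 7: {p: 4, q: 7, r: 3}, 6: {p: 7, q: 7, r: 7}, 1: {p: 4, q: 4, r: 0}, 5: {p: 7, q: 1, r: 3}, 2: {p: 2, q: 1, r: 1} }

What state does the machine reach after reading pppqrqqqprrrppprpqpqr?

3

start at 0
read 'p': 0 → 0
read 'p': 0 → 0
read 'p': 0 → 0
read 'q': 0 → 2
read 'r': 2 → 1
read 'q': 1 → 4
read 'q': 4 → 3
read 'q': 3 → 1
read 'p': 1 → 4
read 'r': 4 → 1
read 'r': 1 → 0
read 'r': 0 → 7
read 'p': 7 → 4
read 'p': 4 → 6
read 'p': 6 → 7
read 'r': 7 → 3
read 'p': 3 → 3
read 'q': 3 → 1
read 'p': 1 → 4
read 'q': 4 → 3
read 'r': 3 → 3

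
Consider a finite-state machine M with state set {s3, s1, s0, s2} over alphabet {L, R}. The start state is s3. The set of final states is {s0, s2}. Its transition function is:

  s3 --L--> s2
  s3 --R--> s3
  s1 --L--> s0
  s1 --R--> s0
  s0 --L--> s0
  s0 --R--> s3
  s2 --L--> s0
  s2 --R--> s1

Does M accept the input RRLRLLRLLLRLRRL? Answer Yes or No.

Yes

start at s3
read 'R': s3 → s3
read 'R': s3 → s3
read 'L': s3 → s2
read 'R': s2 → s1
read 'L': s1 → s0
read 'L': s0 → s0
read 'R': s0 → s3
read 'L': s3 → s2
read 'L': s2 → s0
read 'L': s0 → s0
read 'R': s0 → s3
read 'L': s3 → s2
read 'R': s2 → s1
read 'R': s1 → s0
read 'L': s0 → s0
End state s0 is accepting.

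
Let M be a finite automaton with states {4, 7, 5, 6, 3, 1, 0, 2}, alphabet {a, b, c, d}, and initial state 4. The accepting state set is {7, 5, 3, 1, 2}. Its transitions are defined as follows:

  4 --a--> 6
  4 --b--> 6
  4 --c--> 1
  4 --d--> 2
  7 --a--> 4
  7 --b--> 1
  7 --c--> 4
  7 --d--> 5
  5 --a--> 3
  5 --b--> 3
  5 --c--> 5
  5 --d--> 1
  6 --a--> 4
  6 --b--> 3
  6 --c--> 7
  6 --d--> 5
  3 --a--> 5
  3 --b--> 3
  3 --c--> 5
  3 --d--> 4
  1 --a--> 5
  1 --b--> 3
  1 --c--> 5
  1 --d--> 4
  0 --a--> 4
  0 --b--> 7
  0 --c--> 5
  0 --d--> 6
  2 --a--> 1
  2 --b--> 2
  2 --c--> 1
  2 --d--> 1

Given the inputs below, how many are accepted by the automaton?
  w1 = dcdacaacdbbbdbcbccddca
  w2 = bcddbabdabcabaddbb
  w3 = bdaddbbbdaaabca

3

w1:
  start at 4
  read 'd': 4 → 2
  read 'c': 2 → 1
  read 'd': 1 → 4
  read 'a': 4 → 6
  read 'c': 6 → 7
  read 'a': 7 → 4
  read 'a': 4 → 6
  read 'c': 6 → 7
  read 'd': 7 → 5
  read 'b': 5 → 3
  read 'b': 3 → 3
  read 'b': 3 → 3
  read 'd': 3 → 4
  read 'b': 4 → 6
  read 'c': 6 → 7
  read 'b': 7 → 1
  read 'c': 1 → 5
  read 'c': 5 → 5
  read 'd': 5 → 1
  read 'd': 1 → 4
  read 'c': 4 → 1
  read 'a': 1 → 5
  end 5, accepted
w2:
  start at 4
  read 'b': 4 → 6
  read 'c': 6 → 7
  read 'd': 7 → 5
  read 'd': 5 → 1
  read 'b': 1 → 3
  read 'a': 3 → 5
  read 'b': 5 → 3
  read 'd': 3 → 4
  read 'a': 4 → 6
  read 'b': 6 → 3
  read 'c': 3 → 5
  read 'a': 5 → 3
  read 'b': 3 → 3
  read 'a': 3 → 5
  read 'd': 5 → 1
  read 'd': 1 → 4
  read 'b': 4 → 6
  read 'b': 6 → 3
  end 3, accepted
w3:
  start at 4
  read 'b': 4 → 6
  read 'd': 6 → 5
  read 'a': 5 → 3
  read 'd': 3 → 4
  read 'd': 4 → 2
  read 'b': 2 → 2
  read 'b': 2 → 2
  read 'b': 2 → 2
  read 'd': 2 → 1
  read 'a': 1 → 5
  read 'a': 5 → 3
  read 'a': 3 → 5
  read 'b': 5 → 3
  read 'c': 3 → 5
  read 'a': 5 → 3
  end 3, accepted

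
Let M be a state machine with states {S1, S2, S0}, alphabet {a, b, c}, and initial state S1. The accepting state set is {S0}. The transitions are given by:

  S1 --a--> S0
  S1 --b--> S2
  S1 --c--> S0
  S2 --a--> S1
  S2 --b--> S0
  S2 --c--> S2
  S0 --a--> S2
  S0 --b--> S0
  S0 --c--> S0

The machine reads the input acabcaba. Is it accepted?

No

S1 → S0 → S0 → S2 → S0 → S0 → S2 → S0 → S2
End state S2 is not accepting.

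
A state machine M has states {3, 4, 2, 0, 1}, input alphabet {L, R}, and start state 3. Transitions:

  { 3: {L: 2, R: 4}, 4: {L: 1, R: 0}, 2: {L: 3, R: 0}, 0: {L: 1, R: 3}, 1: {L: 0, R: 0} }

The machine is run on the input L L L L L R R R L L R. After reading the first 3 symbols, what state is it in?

2

3 → 2 → 3 → 2
After 3 symbols: 2.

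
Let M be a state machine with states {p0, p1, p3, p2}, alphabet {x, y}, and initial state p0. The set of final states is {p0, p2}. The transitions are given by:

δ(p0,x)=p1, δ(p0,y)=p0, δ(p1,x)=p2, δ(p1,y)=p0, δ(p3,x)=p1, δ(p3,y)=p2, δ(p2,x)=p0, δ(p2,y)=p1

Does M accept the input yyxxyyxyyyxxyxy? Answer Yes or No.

start at p0
read 'y': p0 → p0
read 'y': p0 → p0
read 'x': p0 → p1
read 'x': p1 → p2
read 'y': p2 → p1
read 'y': p1 → p0
read 'x': p0 → p1
read 'y': p1 → p0
read 'y': p0 → p0
read 'y': p0 → p0
read 'x': p0 → p1
read 'x': p1 → p2
read 'y': p2 → p1
read 'x': p1 → p2
read 'y': p2 → p1
End state p1 is not accepting.

No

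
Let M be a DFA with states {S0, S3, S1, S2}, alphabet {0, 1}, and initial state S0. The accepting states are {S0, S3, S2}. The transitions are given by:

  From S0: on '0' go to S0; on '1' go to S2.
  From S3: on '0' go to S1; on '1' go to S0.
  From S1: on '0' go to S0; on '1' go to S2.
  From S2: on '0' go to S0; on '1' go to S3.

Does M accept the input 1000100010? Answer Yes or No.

start at S0
read '1': S0 → S2
read '0': S2 → S0
read '0': S0 → S0
read '0': S0 → S0
read '1': S0 → S2
read '0': S2 → S0
read '0': S0 → S0
read '0': S0 → S0
read '1': S0 → S2
read '0': S2 → S0
End state S0 is accepting.

Yes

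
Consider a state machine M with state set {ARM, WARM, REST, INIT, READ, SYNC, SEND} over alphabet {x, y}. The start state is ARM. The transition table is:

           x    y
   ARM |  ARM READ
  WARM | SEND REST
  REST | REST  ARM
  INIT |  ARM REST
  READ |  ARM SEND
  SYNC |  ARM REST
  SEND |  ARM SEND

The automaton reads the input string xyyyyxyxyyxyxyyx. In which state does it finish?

ARM → ARM → READ → SEND → SEND → SEND → ARM → READ → ARM → READ → SEND → ARM → READ → ARM → READ → SEND → ARM

ARM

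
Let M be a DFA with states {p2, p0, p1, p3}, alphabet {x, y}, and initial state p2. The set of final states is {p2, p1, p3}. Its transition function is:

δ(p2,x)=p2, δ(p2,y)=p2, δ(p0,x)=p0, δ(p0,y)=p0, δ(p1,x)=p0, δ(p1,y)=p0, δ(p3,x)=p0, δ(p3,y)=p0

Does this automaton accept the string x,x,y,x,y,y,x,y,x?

start at p2
read 'x': p2 → p2
read 'x': p2 → p2
read 'y': p2 → p2
read 'x': p2 → p2
read 'y': p2 → p2
read 'y': p2 → p2
read 'x': p2 → p2
read 'y': p2 → p2
read 'x': p2 → p2
End state p2 is accepting.

Yes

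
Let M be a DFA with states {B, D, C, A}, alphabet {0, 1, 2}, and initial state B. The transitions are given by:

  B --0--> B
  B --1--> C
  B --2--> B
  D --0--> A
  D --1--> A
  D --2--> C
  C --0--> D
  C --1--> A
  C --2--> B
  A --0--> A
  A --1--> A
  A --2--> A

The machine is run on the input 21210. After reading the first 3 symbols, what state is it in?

B

start at B
read '2': B → B
read '1': B → C
read '2': C → B
After 3 symbols: B.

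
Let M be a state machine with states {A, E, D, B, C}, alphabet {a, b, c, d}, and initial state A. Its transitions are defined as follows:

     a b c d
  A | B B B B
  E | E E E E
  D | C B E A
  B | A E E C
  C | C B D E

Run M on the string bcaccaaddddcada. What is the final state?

start at A
read 'b': A → B
read 'c': B → E
read 'a': E → E
read 'c': E → E
read 'c': E → E
read 'a': E → E
read 'a': E → E
read 'd': E → E
read 'd': E → E
read 'd': E → E
read 'd': E → E
read 'c': E → E
read 'a': E → E
read 'd': E → E
read 'a': E → E

E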